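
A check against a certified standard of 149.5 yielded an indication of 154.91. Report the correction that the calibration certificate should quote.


Correction = standard - reading
= 149.5 - 154.91
= -5.4100

-5.4100


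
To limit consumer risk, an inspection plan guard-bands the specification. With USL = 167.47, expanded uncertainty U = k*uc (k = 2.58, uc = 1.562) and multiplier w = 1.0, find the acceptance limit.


U = k * uc = 2.58 * 1.562 = 4.02996
guard band g = w * U = 1.0 * 4.02996 = 4.02996
AL = USL - g = 167.47 - 4.02996
AL = 163.4400

163.4400


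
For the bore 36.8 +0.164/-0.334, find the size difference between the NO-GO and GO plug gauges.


GO = nominal - lower_tol (smallest hole = maximum material condition)
GO = 36.8 - 0.334 = 36.466
NO-GO = nominal + upper_tol (largest hole = least material condition)
NO-GO = 36.8 + 0.164 = 36.964
spread = NO-GO - GO = 36.964 - 36.466 = 0.4980

0.4980


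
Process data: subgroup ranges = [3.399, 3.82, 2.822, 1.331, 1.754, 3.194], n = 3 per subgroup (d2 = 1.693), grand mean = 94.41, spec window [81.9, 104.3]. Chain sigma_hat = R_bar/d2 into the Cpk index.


R_bar = (3.399 + 3.82 + 2.822 + 1.331 + 1.754 + 3.194) / 6 = 2.72
sigma = R_bar / d2 = 2.72 / 1.693 = 1.6066155
Cp = (USL - LSL)/(6*sigma) = (104.3 - 81.9)/(6*1.6066155) = 2.3237
Cpu = (104.3 - 94.41)/(3*1.6066155) = 2.0519
Cpl = (94.41 - 81.9)/(3*1.6066155) = 2.5955
Cpk = min(Cpu, Cpl) = 2.0519

2.0519


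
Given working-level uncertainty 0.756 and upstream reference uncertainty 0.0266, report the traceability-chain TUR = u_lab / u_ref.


TUR = u_lab / u_ref
= 0.756 / 0.0266
= 28.4211

28.4211


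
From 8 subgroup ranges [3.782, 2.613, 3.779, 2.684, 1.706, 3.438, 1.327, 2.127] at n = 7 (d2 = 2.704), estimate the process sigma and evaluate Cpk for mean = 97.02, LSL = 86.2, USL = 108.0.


R_bar = (3.782 + 2.613 + 3.779 + 2.684 + 1.706 + 3.438 + 1.327 + 2.127) / 8 = 2.682
sigma = R_bar / d2 = 2.682 / 2.704 = 0.99186391
Cp = (USL - LSL)/(6*sigma) = (108.0 - 86.2)/(6*0.99186391) = 3.6631
Cpu = (108.0 - 97.02)/(3*0.99186391) = 3.6900
Cpl = (97.02 - 86.2)/(3*0.99186391) = 3.6363
Cpk = min(Cpu, Cpl) = 3.6363

3.6363


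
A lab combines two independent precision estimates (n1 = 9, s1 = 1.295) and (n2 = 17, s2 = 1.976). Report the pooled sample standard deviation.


s_p = sqrt(((n1-1)*s1^2 + (n2-1)*s2^2) / (n1+n2-2))
numerator = (9-1)*1.295^2 + (17-1)*1.976^2 = 13.4162 + 62.473216 = 75.889416
denominator = 9 + 17 - 2 = 24
s_p^2 = 75.889416 / 24 = 3.162059
s_p = sqrt(3.162059) = 1.7782

1.7782


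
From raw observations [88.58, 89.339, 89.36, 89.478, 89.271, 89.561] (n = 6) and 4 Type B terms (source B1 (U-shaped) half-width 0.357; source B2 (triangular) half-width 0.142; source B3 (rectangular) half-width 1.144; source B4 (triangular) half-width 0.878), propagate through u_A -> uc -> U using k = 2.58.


mean = (88.58 + 89.339 + 89.36 + 89.478 + 89.271 + 89.561) / 6 = 89.26483333
s = sqrt(sum((x - mean)^2)/(n-1)) = 0.35121128
u_A = s / sqrt(n) = 0.35121128 / sqrt(6) = 0.1433814
u_B1 = 0.357 / sqrt(2) = 0.25243712
u_B2 = 0.142 / sqrt(6) = 0.057971257
u_B3 = 1.144 / sqrt(3) = 0.66048871
u_B4 = 0.878 / sqrt(6) = 0.358442
uc = sqrt(0.1433814^2 + 0.25243712^2 + 0.057971257^2 + 0.66048871^2 + 0.358442^2) = 0.80769387
U = k * uc = 2.58 * 0.80769387
U = 2.0839

2.0839


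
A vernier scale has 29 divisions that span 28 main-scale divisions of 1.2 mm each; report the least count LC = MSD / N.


LC = MSD / n_div
= 1.2 / 29
= 0.0414

0.0414


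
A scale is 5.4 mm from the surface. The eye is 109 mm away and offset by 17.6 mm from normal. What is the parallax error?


error = h * offset / d
= 5.4 * 17.6 / 109
= 0.8719

0.8719


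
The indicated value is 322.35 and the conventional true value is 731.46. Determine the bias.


Systematic error = measured - true
= 322.35 - 731.46
= -409.1100

-409.1100


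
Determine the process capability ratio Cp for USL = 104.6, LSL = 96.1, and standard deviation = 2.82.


Cp = (USL - LSL) / (6 * sigma)
= (104.6 - 96.1) / (6 * 2.82)
= 8.5000 / 16.9200
= 0.5024

0.5024


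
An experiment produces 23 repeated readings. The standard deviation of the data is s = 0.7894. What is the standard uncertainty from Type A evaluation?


u_A = s / sqrt(n)
u_A = 0.7894 / sqrt(23)
u_A = 0.7894 / 4.7958315
u_A = 0.1646

0.1646


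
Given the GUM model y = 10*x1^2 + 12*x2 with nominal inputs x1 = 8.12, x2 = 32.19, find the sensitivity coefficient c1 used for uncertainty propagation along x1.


y = 10*x1^2 + 12*x2
dy/dx1 = 2*10*x1
Evaluate at x1 = 8.12: c1 = 20 * 8.12
c1 = 162.4000

162.4000


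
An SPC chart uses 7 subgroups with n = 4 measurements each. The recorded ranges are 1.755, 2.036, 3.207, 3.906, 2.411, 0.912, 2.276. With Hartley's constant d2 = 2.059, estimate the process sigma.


R_bar = (1.755 + 2.036 + 3.207 + 3.906 + 2.411 + 0.912 + 2.276) / 7
R_bar = 16.503 / 7 = 2.3575714
sigma_hat = R_bar / d2 = 2.3575714 / 2.059 = 1.1450

1.1450


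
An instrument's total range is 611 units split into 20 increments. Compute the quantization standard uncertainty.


resolution = range / divisions
resolution = 611 / 20 = 30.55
u_res = resolution / (2*sqrt(3))
u_res = 30.55 / 3.4641016
u_res = 8.8190

8.8190


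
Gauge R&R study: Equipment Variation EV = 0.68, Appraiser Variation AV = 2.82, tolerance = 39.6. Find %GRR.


GRR = sqrt(EV^2 + AV^2) = sqrt(0.68^2 + 2.82^2) = 2.9008275
%GRR = GRR / tol * 100 = 2.9008275 / 39.6 * 100
%GRR = 7.3253

7.3253


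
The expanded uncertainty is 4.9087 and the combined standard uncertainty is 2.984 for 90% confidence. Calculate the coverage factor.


k = U / uc
k = 4.9087 / 2.984
k = 1.645

1.645


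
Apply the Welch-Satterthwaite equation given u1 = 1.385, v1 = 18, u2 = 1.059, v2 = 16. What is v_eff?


uc = sqrt(u1^2 + u2^2) = sqrt(1.385^2 + 1.059^2) = 1.7434753
v_eff = uc^4 / (u1^4/v1 + u2^4/v2)
= 1.7434753^4 / (1.385^4/18 + 1.059^4/16)
= 9.2398133 / 0.28302899
v_eff = 32.6462

32.6462


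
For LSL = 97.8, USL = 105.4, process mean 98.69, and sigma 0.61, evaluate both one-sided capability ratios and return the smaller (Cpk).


Cpu = (USL - mean) / (3*sigma) = (105.4 - 98.69) / (3*0.61) = 3.6667
Cpl = (mean - LSL) / (3*sigma) = (98.69 - 97.8) / (3*0.61) = 0.4863
Cpk = min(Cpu, Cpl) = 0.4863

0.4863


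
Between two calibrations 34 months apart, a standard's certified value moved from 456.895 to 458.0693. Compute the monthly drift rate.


rate = (v2 - v1) / months
= (458.0693 - 456.895) / 34
= 1.1743 / 34
= 0.0345

0.0345


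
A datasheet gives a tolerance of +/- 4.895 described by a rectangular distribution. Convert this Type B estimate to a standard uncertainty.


u_B = half_width / sqrt(3)
u_B = 4.895 / 1.7320508
u_B = 2.8261

2.8261


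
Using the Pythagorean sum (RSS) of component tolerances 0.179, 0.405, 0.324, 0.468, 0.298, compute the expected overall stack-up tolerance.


RSS = sqrt(0.179^2 + 0.405^2 + 0.324^2 + 0.468^2 + 0.298^2)
= sqrt(0.60887)
= 0.7803

0.7803


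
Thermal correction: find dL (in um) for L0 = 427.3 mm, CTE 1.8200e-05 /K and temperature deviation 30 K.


dL = L * alpha * dT
= 427.3 * 1.8200e-05 * 30
= 0.2333058 mm
dL_um = 0.2333058 * 1000 = 233.3058 um

233.3058


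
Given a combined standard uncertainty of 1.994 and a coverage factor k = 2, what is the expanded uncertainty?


U = k * uc
U = 2 * 1.994
U = 3.9880

3.9880


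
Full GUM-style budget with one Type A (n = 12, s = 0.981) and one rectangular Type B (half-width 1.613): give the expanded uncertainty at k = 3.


u_A = s / sqrt(n) = 0.981 / sqrt(12) = 0.28319031
u_B = half_width / sqrt(3) = 1.613 / sqrt(3) = 0.93126598
uc = sqrt(u_A^2 + u_B^2) = sqrt(0.28319031^2 + 0.93126598^2) = 0.97337201
U = k * uc = 3 * 0.97337201
U = 2.9201

2.9201


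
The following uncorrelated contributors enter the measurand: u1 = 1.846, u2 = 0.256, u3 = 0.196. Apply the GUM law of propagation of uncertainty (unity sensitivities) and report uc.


uc = sqrt(1.846^2 + 0.256^2 + 0.196^2)
uc = sqrt(3.511668)
uc = 1.8739

1.8739


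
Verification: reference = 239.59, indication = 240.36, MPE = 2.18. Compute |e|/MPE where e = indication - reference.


e = indication - reference = 240.36 - 239.59 = 0.7700
|e| = 0.7700
ratio = |e| / MPE = 0.7700 / 2.18
ratio = 0.3532

0.3532


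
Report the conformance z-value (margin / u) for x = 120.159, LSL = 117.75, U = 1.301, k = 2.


u = U / k = 1.301 / 2 = 0.6505
margin = |LSL - x| = |117.75 - 120.159| = 2.409
z = margin / u = 2.409 / 0.6505
z = 3.7033

3.7033


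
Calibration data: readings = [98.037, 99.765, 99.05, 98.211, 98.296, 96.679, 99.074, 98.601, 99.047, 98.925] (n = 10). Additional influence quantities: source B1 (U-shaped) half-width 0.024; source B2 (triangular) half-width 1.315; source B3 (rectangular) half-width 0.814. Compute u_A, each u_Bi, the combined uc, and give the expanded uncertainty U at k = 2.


mean = (98.037 + 99.765 + 99.05 + 98.211 + 98.296 + 96.679 + 99.074 + 98.601 + 99.047 + 98.925) / 10 = 98.5685
s = sqrt(sum((x - mean)^2)/(n-1)) = 0.83870671
u_A = s / sqrt(n) = 0.83870671 / sqrt(10) = 0.26522235
u_B1 = 0.024 / sqrt(2) = 0.016970563
u_B2 = 1.315 / sqrt(6) = 0.5368465
u_B3 = 0.814 / sqrt(3) = 0.46996312
uc = sqrt(0.26522235^2 + 0.016970563^2 + 0.5368465^2 + 0.46996312^2) = 0.76138058
U = k * uc = 2 * 0.76138058
U = 1.5228

1.5228


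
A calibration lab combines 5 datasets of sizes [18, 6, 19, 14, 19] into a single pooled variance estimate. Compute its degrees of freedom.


nu = sum_i (n_i - 1)
nu = ((18 - 1) + (6 - 1) + (19 - 1) + (14 - 1) + (19 - 1))
nu = 17 + 5 + 18 + 13 + 18
nu = 71

71


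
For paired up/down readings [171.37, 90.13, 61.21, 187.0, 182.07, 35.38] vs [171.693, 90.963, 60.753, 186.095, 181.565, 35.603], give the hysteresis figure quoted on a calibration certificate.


|171.37 - 171.693| = 0.3230
|90.13 - 90.963| = 0.8330
|61.21 - 60.753| = 0.4570
|187.0 - 186.095| = 0.9050
|182.07 - 181.565| = 0.5050
|35.38 - 35.603| = 0.2230
hysteresis = max(diffs) = 0.9050

0.9050


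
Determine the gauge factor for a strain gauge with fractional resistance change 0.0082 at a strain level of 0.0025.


GF = (dR/R) / epsilon
= 0.0082 / 0.0025
= 3.2800

3.2800


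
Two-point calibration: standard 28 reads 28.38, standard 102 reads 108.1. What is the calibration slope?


slope = (y2 - y1) / (x2 - x1)
= (108.1 - 28.38) / (102 - 28)
= 79.7200 / 74
= 1.0773

1.0773


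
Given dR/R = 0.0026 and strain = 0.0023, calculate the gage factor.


GF = (dR/R) / epsilon
= 0.0026 / 0.0023
= 1.1304

1.1304


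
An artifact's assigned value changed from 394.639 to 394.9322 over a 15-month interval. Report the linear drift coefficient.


rate = (v2 - v1) / months
= (394.9322 - 394.639) / 15
= 0.2932 / 15
= 0.0195

0.0195


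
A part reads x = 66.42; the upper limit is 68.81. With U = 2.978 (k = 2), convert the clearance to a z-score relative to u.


u = U / k = 2.978 / 2 = 1.489
margin = |USL - x| = |68.81 - 66.42| = 2.39
z = margin / u = 2.39 / 1.489
z = 1.6051

1.6051


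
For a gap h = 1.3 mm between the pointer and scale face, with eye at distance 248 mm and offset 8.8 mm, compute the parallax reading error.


error = h * offset / d
= 1.3 * 8.8 / 248
= 0.0461

0.0461


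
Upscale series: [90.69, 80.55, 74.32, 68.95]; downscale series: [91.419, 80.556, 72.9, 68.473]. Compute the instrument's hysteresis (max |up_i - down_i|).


|90.69 - 91.419| = 0.7290
|80.55 - 80.556| = 0.0060
|74.32 - 72.9| = 1.4200
|68.95 - 68.473| = 0.4770
hysteresis = max(diffs) = 1.4200

1.4200


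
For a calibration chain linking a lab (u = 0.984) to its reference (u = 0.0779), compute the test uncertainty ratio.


TUR = u_lab / u_ref
= 0.984 / 0.0779
= 12.6316

12.6316


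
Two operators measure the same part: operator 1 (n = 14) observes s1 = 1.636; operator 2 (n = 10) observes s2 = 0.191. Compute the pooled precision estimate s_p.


s_p = sqrt(((n1-1)*s1^2 + (n2-1)*s2^2) / (n1+n2-2))
numerator = (14-1)*1.636^2 + (10-1)*0.191^2 = 34.794448 + 0.328329 = 35.122777
denominator = 14 + 10 - 2 = 22
s_p^2 = 35.122777 / 22 = 1.5964899
s_p = sqrt(1.5964899) = 1.2635

1.2635


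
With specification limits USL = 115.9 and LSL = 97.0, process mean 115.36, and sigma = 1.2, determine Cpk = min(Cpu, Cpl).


Cpu = (USL - mean) / (3*sigma) = (115.9 - 115.36) / (3*1.2) = 0.1500
Cpl = (mean - LSL) / (3*sigma) = (115.36 - 97.0) / (3*1.2) = 5.1000
Cpk = min(Cpu, Cpl) = 0.1500

0.1500


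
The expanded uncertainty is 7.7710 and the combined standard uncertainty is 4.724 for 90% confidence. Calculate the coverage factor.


k = U / uc
k = 7.7710 / 4.724
k = 1.645

1.645


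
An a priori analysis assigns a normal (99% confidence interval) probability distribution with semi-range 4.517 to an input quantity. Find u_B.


u_B = half_width / 2.576
u_B = 4.517 / 2.576
u_B = 1.7535

1.7535


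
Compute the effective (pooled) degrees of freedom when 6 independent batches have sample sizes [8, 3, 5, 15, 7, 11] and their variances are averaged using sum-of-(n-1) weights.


nu = sum_i (n_i - 1)
nu = ((8 - 1) + (3 - 1) + (5 - 1) + (15 - 1) + (7 - 1) + (11 - 1))
nu = 7 + 2 + 4 + 14 + 6 + 10
nu = 43

43


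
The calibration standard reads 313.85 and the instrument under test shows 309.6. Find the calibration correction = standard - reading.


Correction = standard - reading
= 313.85 - 309.6
= 4.2500

4.2500


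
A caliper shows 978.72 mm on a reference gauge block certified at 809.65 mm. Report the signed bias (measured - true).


Systematic error = measured - true
= 978.72 - 809.65
= 169.0700

169.0700


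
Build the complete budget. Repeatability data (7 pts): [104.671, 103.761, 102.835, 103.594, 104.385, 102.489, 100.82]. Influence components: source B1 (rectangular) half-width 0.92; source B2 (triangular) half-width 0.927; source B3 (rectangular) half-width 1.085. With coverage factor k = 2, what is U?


mean = (104.671 + 103.761 + 102.835 + 103.594 + 104.385 + 102.489 + 100.82) / 7 = 103.2221429
s = sqrt(sum((x - mean)^2)/(n-1)) = 1.3126142
u_A = s / sqrt(n) = 1.3126142 / sqrt(7) = 0.49612153
u_B1 = 0.92 / sqrt(3) = 0.53116225
u_B2 = 0.927 / sqrt(6) = 0.37844617
u_B3 = 1.085 / sqrt(3) = 0.62642504
uc = sqrt(0.49612153^2 + 0.53116225^2 + 0.37844617^2 + 0.62642504^2) = 1.0314552
U = k * uc = 2 * 1.0314552
U = 2.0629

2.0629


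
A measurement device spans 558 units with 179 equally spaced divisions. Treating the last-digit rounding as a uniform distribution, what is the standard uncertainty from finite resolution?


resolution = range / divisions
resolution = 558 / 179 = 3.1173184
u_res = resolution / (2*sqrt(3))
u_res = 3.1173184 / 3.4641016
u_res = 0.8999

0.8999


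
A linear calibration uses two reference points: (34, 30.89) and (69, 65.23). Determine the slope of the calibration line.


slope = (y2 - y1) / (x2 - x1)
= (65.23 - 30.89) / (69 - 34)
= 34.3400 / 35
= 0.9811

0.9811


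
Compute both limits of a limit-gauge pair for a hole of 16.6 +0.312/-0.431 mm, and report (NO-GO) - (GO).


GO = nominal - lower_tol (smallest hole = maximum material condition)
GO = 16.6 - 0.431 = 16.169
NO-GO = nominal + upper_tol (largest hole = least material condition)
NO-GO = 16.6 + 0.312 = 16.912
spread = NO-GO - GO = 16.912 - 16.169 = 0.7430

0.7430


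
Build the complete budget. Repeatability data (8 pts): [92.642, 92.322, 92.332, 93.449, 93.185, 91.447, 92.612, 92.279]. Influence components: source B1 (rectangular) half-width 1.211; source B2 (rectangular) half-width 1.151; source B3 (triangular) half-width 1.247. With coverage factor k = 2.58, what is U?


mean = (92.642 + 92.322 + 92.332 + 93.449 + 93.185 + 91.447 + 92.612 + 92.279) / 8 = 92.5335
s = sqrt(sum((x - mean)^2)/(n-1)) = 0.61075059
u_A = s / sqrt(n) = 0.61075059 / sqrt(8) = 0.21593294
u_B1 = 1.211 / sqrt(3) = 0.69917118
u_B2 = 1.151 / sqrt(3) = 0.66453016
u_B3 = 1.247 / sqrt(6) = 0.50908562
uc = sqrt(0.21593294^2 + 0.69917118^2 + 0.66453016^2 + 0.50908562^2) = 1.1118614
U = k * uc = 2.58 * 1.1118614
U = 2.8686

2.8686


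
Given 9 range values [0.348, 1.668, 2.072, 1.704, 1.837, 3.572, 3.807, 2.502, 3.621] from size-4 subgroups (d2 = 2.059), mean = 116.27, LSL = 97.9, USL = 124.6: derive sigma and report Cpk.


R_bar = (0.348 + 1.668 + 2.072 + 1.704 + 1.837 + 3.572 + 3.807 + 2.502 + 3.621) / 9 = 2.3478889
sigma = R_bar / d2 = 2.3478889 / 2.059 = 1.1403054
Cp = (USL - LSL)/(6*sigma) = (124.6 - 97.9)/(6*1.1403054) = 3.9025
Cpu = (124.6 - 116.27)/(3*1.1403054) = 2.4350
Cpl = (116.27 - 97.9)/(3*1.1403054) = 5.3699
Cpk = min(Cpu, Cpl) = 2.4350

2.4350


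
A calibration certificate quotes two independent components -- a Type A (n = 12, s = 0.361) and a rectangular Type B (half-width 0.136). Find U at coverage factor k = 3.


u_A = s / sqrt(n) = 0.361 / sqrt(12) = 0.10421172
u_B = half_width / sqrt(3) = 0.136 / sqrt(3) = 0.078519637
uc = sqrt(u_A^2 + u_B^2) = sqrt(0.10421172^2 + 0.078519637^2) = 0.13048148
U = k * uc = 3 * 0.13048148
U = 0.3914

0.3914


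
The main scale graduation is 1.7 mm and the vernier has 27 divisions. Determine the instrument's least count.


LC = MSD / n_div
= 1.7 / 27
= 0.0630

0.0630


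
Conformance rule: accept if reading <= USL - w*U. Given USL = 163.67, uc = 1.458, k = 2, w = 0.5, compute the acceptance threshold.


U = k * uc = 2 * 1.458 = 2.916
guard band g = w * U = 0.5 * 2.916 = 1.458
AL = USL - g = 163.67 - 1.458
AL = 162.2120

162.2120


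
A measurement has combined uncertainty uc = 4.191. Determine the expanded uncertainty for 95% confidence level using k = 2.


U = k * uc
U = 2 * 4.191
U = 8.3820

8.3820


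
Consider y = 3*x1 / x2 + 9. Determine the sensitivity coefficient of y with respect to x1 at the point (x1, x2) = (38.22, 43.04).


y = 3*x1 / x2 + 9
dy/dx1 = 3/x2
Evaluate at x2 = 43.04: c1 = 3 / 43.04
c1 = 0.0697

0.0697


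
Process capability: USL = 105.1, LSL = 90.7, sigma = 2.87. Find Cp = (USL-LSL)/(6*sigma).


Cp = (USL - LSL) / (6 * sigma)
= (105.1 - 90.7) / (6 * 2.87)
= 14.4000 / 17.2200
= 0.8362

0.8362


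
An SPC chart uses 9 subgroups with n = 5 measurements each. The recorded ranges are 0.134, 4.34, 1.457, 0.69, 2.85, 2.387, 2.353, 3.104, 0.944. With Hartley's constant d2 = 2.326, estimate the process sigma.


R_bar = (0.134 + 4.34 + 1.457 + 0.69 + 2.85 + 2.387 + 2.353 + 3.104 + 0.944) / 9
R_bar = 18.259 / 9 = 2.0287778
sigma_hat = R_bar / d2 = 2.0287778 / 2.326 = 0.8722

0.8722


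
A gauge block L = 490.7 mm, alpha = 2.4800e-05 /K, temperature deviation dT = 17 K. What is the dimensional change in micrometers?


dL = L * alpha * dT
= 490.7 * 2.4800e-05 * 17
= 0.2068791 mm
dL_um = 0.2068791 * 1000 = 206.8791 um

206.8791


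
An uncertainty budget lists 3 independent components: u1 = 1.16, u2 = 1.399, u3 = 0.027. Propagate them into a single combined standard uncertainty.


uc = sqrt(1.16^2 + 1.399^2 + 0.027^2)
uc = sqrt(3.30353)
uc = 1.8176

1.8176


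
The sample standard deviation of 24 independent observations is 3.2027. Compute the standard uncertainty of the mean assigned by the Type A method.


u_A = s / sqrt(n)
u_A = 3.2027 / sqrt(24)
u_A = 3.2027 / 4.8989795
u_A = 0.6537

0.6537


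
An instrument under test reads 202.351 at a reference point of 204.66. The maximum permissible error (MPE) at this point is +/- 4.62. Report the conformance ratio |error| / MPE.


e = indication - reference = 202.351 - 204.66 = -2.3090
|e| = 2.3090
ratio = |e| / MPE = 2.3090 / 4.62
ratio = 0.4998

0.4998


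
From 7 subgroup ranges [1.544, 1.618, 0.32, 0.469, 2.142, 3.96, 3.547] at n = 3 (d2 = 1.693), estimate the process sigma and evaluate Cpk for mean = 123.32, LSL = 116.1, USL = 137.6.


R_bar = (1.544 + 1.618 + 0.32 + 0.469 + 2.142 + 3.96 + 3.547) / 7 = 1.9428571
sigma = R_bar / d2 = 1.9428571 / 1.693 = 1.1475825
Cp = (USL - LSL)/(6*sigma) = (137.6 - 116.1)/(6*1.1475825) = 3.1225
Cpu = (137.6 - 123.32)/(3*1.1475825) = 4.1478
Cpl = (123.32 - 116.1)/(3*1.1475825) = 2.0972
Cpk = min(Cpu, Cpl) = 2.0972

2.0972


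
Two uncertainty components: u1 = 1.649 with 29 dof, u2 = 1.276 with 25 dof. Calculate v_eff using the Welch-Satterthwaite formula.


uc = sqrt(u1^2 + u2^2) = sqrt(1.649^2 + 1.276^2) = 2.0850365
v_eff = uc^4 / (u1^4/v1 + u2^4/v2)
= 2.0850365^4 / (1.649^4/29 + 1.276^4/25)
= 18.899689 / 0.36100567
v_eff = 52.3529

52.3529


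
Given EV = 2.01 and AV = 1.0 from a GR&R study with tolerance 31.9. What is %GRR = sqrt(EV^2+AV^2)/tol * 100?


GRR = sqrt(EV^2 + AV^2) = sqrt(2.01^2 + 1.0^2) = 2.2450167
%GRR = GRR / tol * 100 = 2.2450167 / 31.9 * 100
%GRR = 7.0377

7.0377


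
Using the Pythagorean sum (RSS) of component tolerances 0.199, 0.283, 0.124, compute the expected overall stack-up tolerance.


RSS = sqrt(0.199^2 + 0.283^2 + 0.124^2)
= sqrt(0.135066)
= 0.3675

0.3675


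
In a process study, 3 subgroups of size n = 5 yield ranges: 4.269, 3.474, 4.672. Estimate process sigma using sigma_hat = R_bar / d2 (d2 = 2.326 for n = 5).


R_bar = (4.269 + 3.474 + 4.672) / 3
R_bar = 12.415 / 3 = 4.1383333
sigma_hat = R_bar / d2 = 4.1383333 / 2.326 = 1.7792

1.7792


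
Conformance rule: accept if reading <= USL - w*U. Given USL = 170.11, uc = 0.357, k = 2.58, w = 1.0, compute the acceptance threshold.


U = k * uc = 2.58 * 0.357 = 0.92106
guard band g = w * U = 1.0 * 0.92106 = 0.92106
AL = USL - g = 170.11 - 0.92106
AL = 169.1889

169.1889


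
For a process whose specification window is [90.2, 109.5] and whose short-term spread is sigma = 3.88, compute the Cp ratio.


Cp = (USL - LSL) / (6 * sigma)
= (109.5 - 90.2) / (6 * 3.88)
= 19.3000 / 23.2800
= 0.8290

0.8290


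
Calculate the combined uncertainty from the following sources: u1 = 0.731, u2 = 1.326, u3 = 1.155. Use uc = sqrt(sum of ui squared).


uc = sqrt(0.731^2 + 1.326^2 + 1.155^2)
uc = sqrt(3.626662)
uc = 1.9044

1.9044


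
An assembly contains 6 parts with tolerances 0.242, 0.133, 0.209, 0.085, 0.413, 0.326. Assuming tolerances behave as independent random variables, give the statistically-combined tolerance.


RSS = sqrt(0.242^2 + 0.133^2 + 0.209^2 + 0.085^2 + 0.413^2 + 0.326^2)
= sqrt(0.404004)
= 0.6356

0.6356


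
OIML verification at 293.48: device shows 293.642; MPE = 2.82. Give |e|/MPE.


e = indication - reference = 293.642 - 293.48 = 0.1620
|e| = 0.1620
ratio = |e| / MPE = 0.1620 / 2.82
ratio = 0.0574

0.0574


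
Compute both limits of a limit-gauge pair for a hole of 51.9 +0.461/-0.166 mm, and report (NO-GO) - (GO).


GO = nominal - lower_tol (smallest hole = maximum material condition)
GO = 51.9 - 0.166 = 51.734
NO-GO = nominal + upper_tol (largest hole = least material condition)
NO-GO = 51.9 + 0.461 = 52.361
spread = NO-GO - GO = 52.361 - 51.734 = 0.6270

0.6270


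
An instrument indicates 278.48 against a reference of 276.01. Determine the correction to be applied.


Correction = standard - reading
= 276.01 - 278.48
= -2.4700

-2.4700


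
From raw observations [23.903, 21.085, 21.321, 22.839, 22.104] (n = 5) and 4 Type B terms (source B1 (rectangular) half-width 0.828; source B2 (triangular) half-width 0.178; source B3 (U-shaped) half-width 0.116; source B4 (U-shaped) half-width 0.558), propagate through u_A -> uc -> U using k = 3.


mean = (23.903 + 21.085 + 21.321 + 22.839 + 22.104) / 5 = 22.2504
s = sqrt(sum((x - mean)^2)/(n-1)) = 1.153355
u_A = s / sqrt(n) = 1.153355 / sqrt(5) = 0.51579604
u_B1 = 0.828 / sqrt(3) = 0.47804602
u_B2 = 0.178 / sqrt(6) = 0.072668196
u_B3 = 0.116 / sqrt(2) = 0.082024387
u_B4 = 0.558 / sqrt(2) = 0.39456558
uc = sqrt(0.51579604^2 + 0.47804602^2 + 0.072668196^2 + 0.082024387^2 + 0.39456558^2) = 0.81379618
U = k * uc = 3 * 0.81379618
U = 2.4414

2.4414


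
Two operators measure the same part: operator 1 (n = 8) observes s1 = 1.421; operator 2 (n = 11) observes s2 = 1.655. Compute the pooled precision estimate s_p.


s_p = sqrt(((n1-1)*s1^2 + (n2-1)*s2^2) / (n1+n2-2))
numerator = (8-1)*1.421^2 + (11-1)*1.655^2 = 14.134687 + 27.39025 = 41.524937
denominator = 8 + 11 - 2 = 17
s_p^2 = 41.524937 / 17 = 2.4426434
s_p = sqrt(2.4426434) = 1.5629

1.5629


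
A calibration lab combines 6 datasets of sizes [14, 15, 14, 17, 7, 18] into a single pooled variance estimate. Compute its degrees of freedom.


nu = sum_i (n_i - 1)
nu = ((14 - 1) + (15 - 1) + (14 - 1) + (17 - 1) + (7 - 1) + (18 - 1))
nu = 13 + 14 + 13 + 16 + 6 + 17
nu = 79

79


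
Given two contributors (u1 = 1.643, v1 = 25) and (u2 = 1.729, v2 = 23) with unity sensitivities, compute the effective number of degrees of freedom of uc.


uc = sqrt(u1^2 + u2^2) = sqrt(1.643^2 + 1.729^2) = 2.3851394
v_eff = uc^4 / (u1^4/v1 + u2^4/v2)
= 2.3851394^4 / (1.643^4/25 + 1.729^4/23)
= 32.363469 / 0.68003567
v_eff = 47.5908

47.5908


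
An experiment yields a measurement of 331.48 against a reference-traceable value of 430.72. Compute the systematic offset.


Systematic error = measured - true
= 331.48 - 430.72
= -99.2400

-99.2400


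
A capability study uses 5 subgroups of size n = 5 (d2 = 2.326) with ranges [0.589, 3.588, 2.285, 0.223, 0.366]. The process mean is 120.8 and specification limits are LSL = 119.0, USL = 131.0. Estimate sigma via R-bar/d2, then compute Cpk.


R_bar = (0.589 + 3.588 + 2.285 + 0.223 + 0.366) / 5 = 1.4102
sigma = R_bar / d2 = 1.4102 / 2.326 = 0.60627687
Cp = (USL - LSL)/(6*sigma) = (131.0 - 119.0)/(6*0.60627687) = 3.2988
Cpu = (131.0 - 120.8)/(3*0.60627687) = 5.6080
Cpl = (120.8 - 119.0)/(3*0.60627687) = 0.9896
Cpk = min(Cpu, Cpl) = 0.9896

0.9896


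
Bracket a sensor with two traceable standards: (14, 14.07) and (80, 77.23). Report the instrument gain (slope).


slope = (y2 - y1) / (x2 - x1)
= (77.23 - 14.07) / (80 - 14)
= 63.1600 / 66
= 0.9570

0.9570


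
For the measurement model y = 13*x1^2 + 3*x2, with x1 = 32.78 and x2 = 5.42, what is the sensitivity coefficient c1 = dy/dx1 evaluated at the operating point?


y = 13*x1^2 + 3*x2
dy/dx1 = 2*13*x1
Evaluate at x1 = 32.78: c1 = 26 * 32.78
c1 = 852.2800

852.2800


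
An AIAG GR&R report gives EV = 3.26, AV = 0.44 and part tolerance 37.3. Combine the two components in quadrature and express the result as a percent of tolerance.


GRR = sqrt(EV^2 + AV^2) = sqrt(3.26^2 + 0.44^2) = 3.2895592
%GRR = GRR / tol * 100 = 3.2895592 / 37.3 * 100
%GRR = 8.8192

8.8192


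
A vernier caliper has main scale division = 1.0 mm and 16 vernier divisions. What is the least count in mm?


LC = MSD / n_div
= 1.0 / 16
= 0.0625

0.0625


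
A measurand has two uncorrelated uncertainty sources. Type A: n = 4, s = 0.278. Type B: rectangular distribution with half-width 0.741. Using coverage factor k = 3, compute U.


u_A = s / sqrt(n) = 0.278 / sqrt(4) = 0.139
u_B = half_width / sqrt(3) = 0.741 / sqrt(3) = 0.42781655
uc = sqrt(u_A^2 + u_B^2) = sqrt(0.139^2 + 0.42781655^2) = 0.44983108
U = k * uc = 3 * 0.44983108
U = 1.3495

1.3495


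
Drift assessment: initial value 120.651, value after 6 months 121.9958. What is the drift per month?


rate = (v2 - v1) / months
= (121.9958 - 120.651) / 6
= 1.3448 / 6
= 0.2241

0.2241


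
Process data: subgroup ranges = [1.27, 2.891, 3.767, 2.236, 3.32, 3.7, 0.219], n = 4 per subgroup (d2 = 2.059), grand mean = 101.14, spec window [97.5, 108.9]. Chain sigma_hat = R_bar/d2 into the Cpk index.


R_bar = (1.27 + 2.891 + 3.767 + 2.236 + 3.32 + 3.7 + 0.219) / 7 = 2.4861429
sigma = R_bar / d2 = 2.4861429 / 2.059 = 1.2074516
Cp = (USL - LSL)/(6*sigma) = (108.9 - 97.5)/(6*1.2074516) = 1.5736
Cpu = (108.9 - 101.14)/(3*1.2074516) = 2.1423
Cpl = (101.14 - 97.5)/(3*1.2074516) = 1.0049
Cpk = min(Cpu, Cpl) = 1.0049

1.0049


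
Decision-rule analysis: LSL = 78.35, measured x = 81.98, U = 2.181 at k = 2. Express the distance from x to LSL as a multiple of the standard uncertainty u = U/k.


u = U / k = 2.181 / 2 = 1.0905
margin = |LSL - x| = |78.35 - 81.98| = 3.63
z = margin / u = 3.63 / 1.0905
z = 3.3287

3.3287


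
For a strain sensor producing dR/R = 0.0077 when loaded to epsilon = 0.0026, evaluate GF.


GF = (dR/R) / epsilon
= 0.0077 / 0.0026
= 2.9615

2.9615


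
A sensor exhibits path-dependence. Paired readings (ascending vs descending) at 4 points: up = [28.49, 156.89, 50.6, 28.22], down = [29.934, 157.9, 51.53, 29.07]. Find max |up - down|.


|28.49 - 29.934| = 1.4440
|156.89 - 157.9| = 1.0100
|50.6 - 51.53| = 0.9300
|28.22 - 29.07| = 0.8500
hysteresis = max(diffs) = 1.4440

1.4440


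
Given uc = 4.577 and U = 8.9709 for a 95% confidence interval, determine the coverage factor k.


k = U / uc
k = 8.9709 / 4.577
k = 1.96

1.96


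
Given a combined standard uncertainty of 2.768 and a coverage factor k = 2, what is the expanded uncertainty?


U = k * uc
U = 2 * 2.768
U = 5.5360

5.5360


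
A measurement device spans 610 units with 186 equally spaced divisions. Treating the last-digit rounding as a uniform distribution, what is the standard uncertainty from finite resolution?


resolution = range / divisions
resolution = 610 / 186 = 3.2795699
u_res = resolution / (2*sqrt(3))
u_res = 3.2795699 / 3.4641016
u_res = 0.9467

0.9467


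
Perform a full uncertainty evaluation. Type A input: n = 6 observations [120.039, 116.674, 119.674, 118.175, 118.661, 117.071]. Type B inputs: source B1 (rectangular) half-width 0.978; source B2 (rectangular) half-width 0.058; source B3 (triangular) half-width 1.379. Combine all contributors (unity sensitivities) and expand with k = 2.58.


mean = (120.039 + 116.674 + 119.674 + 118.175 + 118.661 + 117.071) / 6 = 118.3823333
s = sqrt(sum((x - mean)^2)/(n-1)) = 1.3543698
u_A = s / sqrt(n) = 1.3543698 / sqrt(6) = 0.55291916
u_B1 = 0.978 / sqrt(3) = 0.56464856
u_B2 = 0.058 / sqrt(3) = 0.033486316
u_B3 = 1.379 / sqrt(6) = 0.56297439
uc = sqrt(0.55291916^2 + 0.56464856^2 + 0.033486316^2 + 0.56297439^2) = 0.97088058
U = k * uc = 2.58 * 0.97088058
U = 2.5049

2.5049


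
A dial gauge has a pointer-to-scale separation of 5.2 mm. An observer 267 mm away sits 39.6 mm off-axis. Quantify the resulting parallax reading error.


error = h * offset / d
= 5.2 * 39.6 / 267
= 0.7712

0.7712


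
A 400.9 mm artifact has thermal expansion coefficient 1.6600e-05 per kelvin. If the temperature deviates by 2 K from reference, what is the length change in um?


dL = L * alpha * dT
= 400.9 * 1.6600e-05 * 2
= 0.0133099 mm
dL_um = 0.0133099 * 1000 = 13.3099 um

13.3099


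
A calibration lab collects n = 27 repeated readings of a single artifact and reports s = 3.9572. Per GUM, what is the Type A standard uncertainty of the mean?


u_A = s / sqrt(n)
u_A = 3.9572 / sqrt(27)
u_A = 3.9572 / 5.1961524
u_A = 0.7616

0.7616


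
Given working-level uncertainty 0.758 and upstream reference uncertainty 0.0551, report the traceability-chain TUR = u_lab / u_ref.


TUR = u_lab / u_ref
= 0.758 / 0.0551
= 13.7568

13.7568


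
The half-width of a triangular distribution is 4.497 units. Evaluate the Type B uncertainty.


u_B = half_width / sqrt(6)
u_B = 4.497 / 2.4494897
u_B = 1.8359

1.8359


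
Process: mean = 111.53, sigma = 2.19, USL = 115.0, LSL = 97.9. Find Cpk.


Cpu = (USL - mean) / (3*sigma) = (115.0 - 111.53) / (3*2.19) = 0.5282
Cpl = (mean - LSL) / (3*sigma) = (111.53 - 97.9) / (3*2.19) = 2.0746
Cpk = min(Cpu, Cpl) = 0.5282

0.5282


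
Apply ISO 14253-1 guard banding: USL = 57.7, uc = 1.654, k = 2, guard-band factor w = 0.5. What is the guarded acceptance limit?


U = k * uc = 2 * 1.654 = 3.308
guard band g = w * U = 0.5 * 3.308 = 1.654
AL = USL - g = 57.7 - 1.654
AL = 56.0460

56.0460


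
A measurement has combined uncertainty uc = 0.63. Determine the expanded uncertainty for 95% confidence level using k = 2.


U = k * uc
U = 2 * 0.63
U = 1.2600

1.2600


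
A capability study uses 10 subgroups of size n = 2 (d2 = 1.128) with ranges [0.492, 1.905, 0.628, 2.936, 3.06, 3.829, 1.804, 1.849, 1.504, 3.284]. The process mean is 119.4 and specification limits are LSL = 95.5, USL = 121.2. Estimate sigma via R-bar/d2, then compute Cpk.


R_bar = (0.492 + 1.905 + 0.628 + 2.936 + 3.06 + 3.829 + 1.804 + 1.849 + 1.504 + 3.284) / 10 = 2.1291
sigma = R_bar / d2 = 2.1291 / 1.128 = 1.8875
Cp = (USL - LSL)/(6*sigma) = (121.2 - 95.5)/(6*1.8875) = 2.2693
Cpu = (121.2 - 119.4)/(3*1.8875) = 0.3179
Cpl = (119.4 - 95.5)/(3*1.8875) = 4.2208
Cpk = min(Cpu, Cpl) = 0.3179

0.3179


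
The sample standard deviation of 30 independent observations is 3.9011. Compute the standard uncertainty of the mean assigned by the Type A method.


u_A = s / sqrt(n)
u_A = 3.9011 / sqrt(30)
u_A = 3.9011 / 5.4772256
u_A = 0.7122

0.7122


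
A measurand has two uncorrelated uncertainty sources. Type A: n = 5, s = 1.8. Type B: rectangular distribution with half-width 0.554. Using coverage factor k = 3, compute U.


u_A = s / sqrt(n) = 1.8 / sqrt(5) = 0.80498447
u_B = half_width / sqrt(3) = 0.554 / sqrt(3) = 0.31985205
uc = sqrt(u_A^2 + u_B^2) = sqrt(0.80498447^2 + 0.31985205^2) = 0.86620167
U = k * uc = 3 * 0.86620167
U = 2.5986

2.5986


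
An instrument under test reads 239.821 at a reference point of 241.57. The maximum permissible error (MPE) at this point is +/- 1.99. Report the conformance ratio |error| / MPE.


e = indication - reference = 239.821 - 241.57 = -1.7490
|e| = 1.7490
ratio = |e| / MPE = 1.7490 / 1.99
ratio = 0.8789

0.8789


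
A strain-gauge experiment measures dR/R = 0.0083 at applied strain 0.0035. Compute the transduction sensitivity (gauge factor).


GF = (dR/R) / epsilon
= 0.0083 / 0.0035
= 2.3714

2.3714


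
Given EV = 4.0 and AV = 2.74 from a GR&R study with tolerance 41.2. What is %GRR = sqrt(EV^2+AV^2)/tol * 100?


GRR = sqrt(EV^2 + AV^2) = sqrt(4.0^2 + 2.74^2) = 4.8484637
%GRR = GRR / tol * 100 = 4.8484637 / 41.2 * 100
%GRR = 11.7681

11.7681


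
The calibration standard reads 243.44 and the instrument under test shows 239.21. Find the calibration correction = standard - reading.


Correction = standard - reading
= 243.44 - 239.21
= 4.2300

4.2300


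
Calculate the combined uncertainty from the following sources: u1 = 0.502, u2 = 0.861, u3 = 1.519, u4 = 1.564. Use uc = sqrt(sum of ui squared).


uc = sqrt(0.502^2 + 0.861^2 + 1.519^2 + 1.564^2)
uc = sqrt(5.746782)
uc = 2.3972

2.3972


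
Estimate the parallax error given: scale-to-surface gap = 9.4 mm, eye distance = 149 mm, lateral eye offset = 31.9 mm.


error = h * offset / d
= 9.4 * 31.9 / 149
= 2.0125

2.0125


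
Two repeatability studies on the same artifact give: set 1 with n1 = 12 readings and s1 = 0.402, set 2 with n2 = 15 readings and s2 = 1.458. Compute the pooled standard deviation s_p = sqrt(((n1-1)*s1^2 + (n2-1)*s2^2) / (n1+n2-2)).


s_p = sqrt(((n1-1)*s1^2 + (n2-1)*s2^2) / (n1+n2-2))
numerator = (12-1)*0.402^2 + (15-1)*1.458^2 = 1.777644 + 29.760696 = 31.53834
denominator = 12 + 15 - 2 = 25
s_p^2 = 31.53834 / 25 = 1.2615336
s_p = sqrt(1.2615336) = 1.1232

1.1232


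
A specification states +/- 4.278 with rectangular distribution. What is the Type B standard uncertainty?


u_B = half_width / sqrt(3)
u_B = 4.278 / 1.7320508
u_B = 2.4699

2.4699


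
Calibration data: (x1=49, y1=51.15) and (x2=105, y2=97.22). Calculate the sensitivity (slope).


slope = (y2 - y1) / (x2 - x1)
= (97.22 - 51.15) / (105 - 49)
= 46.0700 / 56
= 0.8227

0.8227


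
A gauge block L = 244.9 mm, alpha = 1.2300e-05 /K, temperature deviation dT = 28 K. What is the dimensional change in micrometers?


dL = L * alpha * dT
= 244.9 * 1.2300e-05 * 28
= 0.0843436 mm
dL_um = 0.0843436 * 1000 = 84.3436 um

84.3436


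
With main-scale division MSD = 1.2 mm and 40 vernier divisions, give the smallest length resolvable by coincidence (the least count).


LC = MSD / n_div
= 1.2 / 40
= 0.0300

0.0300


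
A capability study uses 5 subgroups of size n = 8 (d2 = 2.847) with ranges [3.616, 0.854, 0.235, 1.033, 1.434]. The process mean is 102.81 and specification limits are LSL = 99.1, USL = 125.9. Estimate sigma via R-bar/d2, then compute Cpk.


R_bar = (3.616 + 0.854 + 0.235 + 1.033 + 1.434) / 5 = 1.4344
sigma = R_bar / d2 = 1.4344 / 2.847 = 0.50382859
Cp = (USL - LSL)/(6*sigma) = (125.9 - 99.1)/(6*0.50382859) = 8.8654
Cpu = (125.9 - 102.81)/(3*0.50382859) = 15.2764
Cpl = (102.81 - 99.1)/(3*0.50382859) = 2.4545
Cpk = min(Cpu, Cpl) = 2.4545

2.4545


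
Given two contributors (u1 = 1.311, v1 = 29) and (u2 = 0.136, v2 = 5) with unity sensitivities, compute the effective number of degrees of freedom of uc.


uc = sqrt(u1^2 + u2^2) = sqrt(1.311^2 + 0.136^2) = 1.3180353
v_eff = uc^4 / (u1^4/v1 + u2^4/v2)
= 1.3180353^4 / (1.311^4/29 + 0.136^4/5)
= 3.0179231 / 0.10193055
v_eff = 29.6076

29.6076


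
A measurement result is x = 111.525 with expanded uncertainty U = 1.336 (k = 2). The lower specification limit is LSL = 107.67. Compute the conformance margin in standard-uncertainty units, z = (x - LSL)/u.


u = U / k = 1.336 / 2 = 0.668
margin = |LSL - x| = |107.67 - 111.525| = 3.855
z = margin / u = 3.855 / 0.668
z = 5.7710

5.7710


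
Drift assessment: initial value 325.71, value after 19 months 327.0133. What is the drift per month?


rate = (v2 - v1) / months
= (327.0133 - 325.71) / 19
= 1.3033 / 19
= 0.0686

0.0686


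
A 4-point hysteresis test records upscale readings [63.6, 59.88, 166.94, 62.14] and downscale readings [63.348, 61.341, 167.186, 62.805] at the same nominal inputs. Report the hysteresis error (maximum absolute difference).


|63.6 - 63.348| = 0.2520
|59.88 - 61.341| = 1.4610
|166.94 - 167.186| = 0.2460
|62.14 - 62.805| = 0.6650
hysteresis = max(diffs) = 1.4610

1.4610


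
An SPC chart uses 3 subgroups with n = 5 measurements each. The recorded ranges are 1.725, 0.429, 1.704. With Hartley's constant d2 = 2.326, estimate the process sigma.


R_bar = (1.725 + 0.429 + 1.704) / 3
R_bar = 3.858 / 3 = 1.286
sigma_hat = R_bar / d2 = 1.286 / 2.326 = 0.5529

0.5529


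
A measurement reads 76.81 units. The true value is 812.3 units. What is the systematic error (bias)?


Systematic error = measured - true
= 76.81 - 812.3
= -735.4900

-735.4900


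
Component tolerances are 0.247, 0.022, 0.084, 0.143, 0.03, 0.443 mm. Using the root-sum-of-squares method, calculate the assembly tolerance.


RSS = sqrt(0.247^2 + 0.022^2 + 0.084^2 + 0.143^2 + 0.03^2 + 0.443^2)
= sqrt(0.286147)
= 0.5349

0.5349


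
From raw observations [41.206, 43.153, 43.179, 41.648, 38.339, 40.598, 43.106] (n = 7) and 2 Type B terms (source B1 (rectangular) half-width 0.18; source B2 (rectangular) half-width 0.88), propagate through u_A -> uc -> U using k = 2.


mean = (41.206 + 43.153 + 43.179 + 41.648 + 38.339 + 40.598 + 43.106) / 7 = 41.60414286
s = sqrt(sum((x - mean)^2)/(n-1)) = 1.7780434
u_A = s / sqrt(n) = 1.7780434 / sqrt(7) = 0.67203724
u_B1 = 0.18 / sqrt(3) = 0.10392305
u_B2 = 0.88 / sqrt(3) = 0.50806824
uc = sqrt(0.67203724^2 + 0.10392305^2 + 0.50806824^2) = 0.84886241
U = k * uc = 2 * 0.84886241
U = 1.6977

1.6977


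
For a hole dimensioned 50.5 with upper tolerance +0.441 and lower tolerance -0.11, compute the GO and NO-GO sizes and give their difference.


GO = nominal - lower_tol (smallest hole = maximum material condition)
GO = 50.5 - 0.11 = 50.39
NO-GO = nominal + upper_tol (largest hole = least material condition)
NO-GO = 50.5 + 0.441 = 50.941
spread = NO-GO - GO = 50.941 - 50.39 = 0.5510

0.5510


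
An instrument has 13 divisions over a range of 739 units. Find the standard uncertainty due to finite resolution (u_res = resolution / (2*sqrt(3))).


resolution = range / divisions
resolution = 739 / 13 = 56.846154
u_res = resolution / (2*sqrt(3))
u_res = 56.846154 / 3.4641016
u_res = 16.4101

16.4101


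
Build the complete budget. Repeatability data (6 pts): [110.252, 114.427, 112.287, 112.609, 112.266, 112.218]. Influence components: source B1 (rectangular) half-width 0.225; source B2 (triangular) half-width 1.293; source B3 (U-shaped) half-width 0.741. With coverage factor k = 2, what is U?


mean = (110.252 + 114.427 + 112.287 + 112.609 + 112.266 + 112.218) / 6 = 112.3431667
s = sqrt(sum((x - mean)^2)/(n-1)) = 1.3274625
u_A = s / sqrt(n) = 1.3274625 / sqrt(6) = 0.5419343
u_B1 = 0.225 / sqrt(3) = 0.12990381
u_B2 = 1.293 / sqrt(6) = 0.52786504
u_B3 = 0.741 / sqrt(2) = 0.52396612
uc = sqrt(0.5419343^2 + 0.12990381^2 + 0.52786504^2 + 0.52396612^2) = 0.9293814
U = k * uc = 2 * 0.9293814
U = 1.8588

1.8588
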